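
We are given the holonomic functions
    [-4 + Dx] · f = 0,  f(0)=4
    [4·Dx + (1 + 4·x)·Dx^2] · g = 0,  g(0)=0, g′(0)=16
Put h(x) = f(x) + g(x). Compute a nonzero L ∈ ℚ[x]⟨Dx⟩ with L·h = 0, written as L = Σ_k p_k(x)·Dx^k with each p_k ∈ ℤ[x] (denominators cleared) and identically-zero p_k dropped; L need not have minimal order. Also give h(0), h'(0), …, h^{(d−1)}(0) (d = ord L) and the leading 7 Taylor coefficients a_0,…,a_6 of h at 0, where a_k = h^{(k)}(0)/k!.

L = (-24 - 32·x)·Dx + (2 - 16·x - 32·x^2)·Dx^2 + (1 + 6·x + 8·x^2)·Dx^3  (order 3).
h: a_k = 4, 32, 0, 128, -640/3, 2560/3, -121856/45, …
ICs: h(0) = 4, h′(0) = 32, h′′(0) = 0.

f: a_k = 4, 16, 32, 128/3, 128/3, 512/15, 1024/45, …
g: a_k = 0, 16, -32, 256/3, -256, 4096/5, -8192/3, …
L₀ := lclm(L_f,L_g); ord L₀ ≤ 1+2.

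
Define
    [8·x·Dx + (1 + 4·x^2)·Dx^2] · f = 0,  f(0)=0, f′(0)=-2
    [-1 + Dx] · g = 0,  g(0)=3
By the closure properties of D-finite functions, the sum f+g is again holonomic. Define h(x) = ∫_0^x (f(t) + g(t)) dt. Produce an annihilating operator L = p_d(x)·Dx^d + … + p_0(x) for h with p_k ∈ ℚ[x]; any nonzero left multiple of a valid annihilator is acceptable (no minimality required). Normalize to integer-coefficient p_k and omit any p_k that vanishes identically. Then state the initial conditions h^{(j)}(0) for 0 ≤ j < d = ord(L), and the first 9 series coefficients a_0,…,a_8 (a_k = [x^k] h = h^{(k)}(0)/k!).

L = (8 - 8·x - 96·x^2 - 32·x^3)·Dx^2 + (-9 + 88·x^2 - 16·x^4)·Dx^3 + (1 + 8·x + 8·x^2 + 32·x^3 + 16·x^4)·Dx^4  (order 4).
h: a_k = 0, 3, 1/2, 1/2, 19/24, 1/40, -17/16, 1/1680, 30721/13440, …
ICs: h(0) = 0, h′(0) = 3, h′′(0) = 1, h′′′(0) = 3.

f: a_k = 0, -2, 0, 8/3, 0, -32/5, 0, 128/7, 0, …
g: a_k = 3, 3, 3/2, 1/2, 1/8, 1/40, 1/240, 1/1680, 1/13440, …
f+g: L₀ = lclm(L_f,L_g), ord ≤ 2+1.
h=∫₀ˣh₀: take L = L₀·Dx.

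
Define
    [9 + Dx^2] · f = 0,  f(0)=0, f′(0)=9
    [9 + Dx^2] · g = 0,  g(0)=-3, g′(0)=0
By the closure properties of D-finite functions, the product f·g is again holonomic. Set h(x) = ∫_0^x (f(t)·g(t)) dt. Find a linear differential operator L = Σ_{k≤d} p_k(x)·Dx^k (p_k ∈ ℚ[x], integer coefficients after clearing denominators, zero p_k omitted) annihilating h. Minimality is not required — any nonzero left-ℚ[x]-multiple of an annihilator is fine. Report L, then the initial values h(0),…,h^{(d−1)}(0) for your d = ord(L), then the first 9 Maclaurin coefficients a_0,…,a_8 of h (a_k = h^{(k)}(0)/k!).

L = 36·Dx^2 + Dx^4  (order 4).
h: a_k = 0, 0, -27/2, 0, 81/2, 0, -243/5, 0, 2187/70, …
ICs: h(0) = 0, h′(0) = 0, h′′(0) = -27, h′′′(0) = 0.

f: a_k = 0, 9, 0, -27/2, 0, 243/40, 0, -729/560, 0, …
g: a_k = -3, 0, 27/2, 0, -81/8, 0, 243/80, 0, -2187/4480, …
f·g: L₀ = L_f ⊗_s L_g, ord ≤ 2·2.
∫: right-multiply L₀ by Dx.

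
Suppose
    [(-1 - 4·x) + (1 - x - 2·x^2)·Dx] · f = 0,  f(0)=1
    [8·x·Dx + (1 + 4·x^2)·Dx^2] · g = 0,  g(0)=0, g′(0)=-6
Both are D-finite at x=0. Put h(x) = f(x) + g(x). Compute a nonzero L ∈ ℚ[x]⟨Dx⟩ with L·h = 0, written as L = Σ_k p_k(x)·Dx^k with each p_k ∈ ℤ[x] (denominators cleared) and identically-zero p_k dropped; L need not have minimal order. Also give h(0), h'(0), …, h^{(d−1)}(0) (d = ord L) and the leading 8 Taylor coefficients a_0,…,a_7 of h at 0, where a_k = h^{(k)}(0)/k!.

f: a_k = 1, 1, 3, 5, 11, 21, 43, 85, …
g: a_k = 0, -6, 0, 8, 0, -96/5, 0, 384/7, …
L₀ := lclm(L_f,L_g); ord L₀ ≤ 1+2.
L = (-24 + 96·x + 864·x^2 + 1536·x^3 + 3264·x^4 + 768·x^6)·Dx + (19 + 80·x + 100·x^2 + 544·x^3 + 1424·x^4 + 2368·x^5 + 192·x^6 + 768·x^7)·Dx^2 + (-3 - 7·x - 32·x^2 + 28·x^3 - 24·x^4 + 240·x^5 + 256·x^6 + 64·x^7 + 128·x^8)·Dx^3  (order 3).
h: a_k = 1, -5, 3, 13, 11, 9/5, 43, 979/7, …
ICs: h(0) = 1, h′(0) = -5, h′′(0) = 6.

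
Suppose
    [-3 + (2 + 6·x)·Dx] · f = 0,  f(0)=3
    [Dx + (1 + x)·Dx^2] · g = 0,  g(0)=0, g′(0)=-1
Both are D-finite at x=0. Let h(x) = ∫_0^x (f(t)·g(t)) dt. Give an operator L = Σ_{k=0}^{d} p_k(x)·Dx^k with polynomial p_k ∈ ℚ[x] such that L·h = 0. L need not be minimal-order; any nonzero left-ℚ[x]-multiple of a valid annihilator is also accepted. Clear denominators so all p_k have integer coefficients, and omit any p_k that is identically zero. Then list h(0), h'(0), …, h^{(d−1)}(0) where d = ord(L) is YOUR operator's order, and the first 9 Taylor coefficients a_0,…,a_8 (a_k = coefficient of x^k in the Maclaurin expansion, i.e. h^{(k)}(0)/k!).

f: a_k = 3, 9/2, -27/8, 81/16, -1215/128, 5103/256, -45927/1024, 216513/2048, -8444007/32768, …
g: a_k = 0, -1, 1/2, -1/3, 1/4, -1/5, 1/6, -1/7, 1/8, …
Sym-product of L_f,L_g gives L₀ (≤ ord 2).
h=∫₀ˣh₀: take L = L₀·Dx.
L = (21 + 9·x)·Dx + (-8 - 24·x)·Dx^2 + (4 + 28·x + 60·x^2 + 36·x^3)·Dx^3  (order 3).
h: a_k = 0, 0, -3/2, -1, 37/32, -3/2, 2917/1280, -17671/4480, 2159127/286720, …
ICs: h(0) = 0, h′(0) = 0, h′′(0) = -3.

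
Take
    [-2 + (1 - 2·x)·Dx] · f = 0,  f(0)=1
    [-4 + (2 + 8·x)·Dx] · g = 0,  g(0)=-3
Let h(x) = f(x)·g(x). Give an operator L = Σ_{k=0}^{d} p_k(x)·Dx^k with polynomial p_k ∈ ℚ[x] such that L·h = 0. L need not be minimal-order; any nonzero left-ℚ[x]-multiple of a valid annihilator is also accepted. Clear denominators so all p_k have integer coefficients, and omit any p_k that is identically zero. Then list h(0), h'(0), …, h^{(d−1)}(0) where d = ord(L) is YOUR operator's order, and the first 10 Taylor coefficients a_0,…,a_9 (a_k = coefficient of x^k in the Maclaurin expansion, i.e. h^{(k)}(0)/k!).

L = (4 + 4·x) + (-1 - 2·x + 8·x^2)·Dx  (order 1).
h: a_k = -3, -12, -18, -48, -66, -216, -180, -1152, 270, -8040, …
ICs: h(0) = -3.

f: a_k = 1, 2, 4, 8, 16, 32, 64, 128, 256, 512, …
g: a_k = -3, -6, 6, -12, 30, -84, 252, -792, 2574, -8580, …
Product ⇒ symmetric product L₀, ord ≤ 1.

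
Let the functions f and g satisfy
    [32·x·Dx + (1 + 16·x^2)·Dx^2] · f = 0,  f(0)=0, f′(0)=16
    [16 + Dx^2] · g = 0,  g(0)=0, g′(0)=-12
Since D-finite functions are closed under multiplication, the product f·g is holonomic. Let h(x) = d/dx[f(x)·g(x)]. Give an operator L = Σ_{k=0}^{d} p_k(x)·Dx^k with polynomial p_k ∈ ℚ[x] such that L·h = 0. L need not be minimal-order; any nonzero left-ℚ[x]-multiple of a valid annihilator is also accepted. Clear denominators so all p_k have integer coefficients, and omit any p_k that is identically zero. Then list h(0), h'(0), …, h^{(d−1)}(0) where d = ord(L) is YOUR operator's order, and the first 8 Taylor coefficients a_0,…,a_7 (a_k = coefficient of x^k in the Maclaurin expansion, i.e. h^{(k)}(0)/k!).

L = (14080 + 602112·x^2 + 15106048·x^4 + 50331648·x^6 + 100663296·x^8 + 268435456·x^10 + 2147483648·x^12) + (8704·x + 581632·x^3 + 9175040·x^5 + 41943040·x^7 + 167772160·x^9 + 536870912·x^11)·Dx + (960 + 43520·x^2 + 1093632·x^4 + 4849664·x^6 + 16777216·x^8 + 67108864·x^10 + 268435456·x^12)·Dx^2 + (544·x + 36352·x^3 + 573440·x^5 + 2621440·x^7 + 10485760·x^9 + 33554432·x^11)·Dx^3 + (5 + 368·x^2 + 9344·x^4 + 106496·x^6 + 655360·x^8 + 3145728·x^10 + 8388608·x^12)·Dx^4  (order 4).
h: a_k = 0, -384, 0, 6144, 0, -77824, 0, 5636096/5, …
ICs: h(0) = 0, h′(0) = -384, h′′(0) = 0, h′′′(0) = 36864.

f: a_k = 0, 16, 0, -256/3, 0, 4096/5, 0, -65536/7, …
g: a_k = 0, -12, 0, 32, 0, -128/5, 0, 1024/105, …
Sym-product of L_f,L_g gives L₀ (≤ ord 4).
h₀' ⇒ L via d/dx closure of L₀.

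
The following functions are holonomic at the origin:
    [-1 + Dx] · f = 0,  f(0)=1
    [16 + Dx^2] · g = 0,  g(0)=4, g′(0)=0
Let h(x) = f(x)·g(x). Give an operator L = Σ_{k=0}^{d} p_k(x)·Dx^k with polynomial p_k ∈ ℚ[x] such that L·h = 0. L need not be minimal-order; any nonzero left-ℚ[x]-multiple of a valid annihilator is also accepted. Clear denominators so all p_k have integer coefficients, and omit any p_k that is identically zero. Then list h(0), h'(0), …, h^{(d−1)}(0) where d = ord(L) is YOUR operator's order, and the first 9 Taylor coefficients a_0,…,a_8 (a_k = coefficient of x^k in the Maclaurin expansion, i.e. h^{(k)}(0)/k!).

f: a_k = 1, 1, 1/2, 1/6, 1/24, 1/120, 1/720, 1/5040, 1/40320, …
g: a_k = 4, 0, -32, 0, 128/3, 0, -1024/45, 0, 2048/315, …
f·g: L₀ = L_f ⊗_s L_g, ord ≤ 1·2.
L = 17 - 2·Dx + Dx^2  (order 2).
h: a_k = 4, 4, -30, -94/3, 161/6, 1121/30, -11/4, -20047/1260, -31679/10080, …
ICs: h(0) = 4, h′(0) = 4.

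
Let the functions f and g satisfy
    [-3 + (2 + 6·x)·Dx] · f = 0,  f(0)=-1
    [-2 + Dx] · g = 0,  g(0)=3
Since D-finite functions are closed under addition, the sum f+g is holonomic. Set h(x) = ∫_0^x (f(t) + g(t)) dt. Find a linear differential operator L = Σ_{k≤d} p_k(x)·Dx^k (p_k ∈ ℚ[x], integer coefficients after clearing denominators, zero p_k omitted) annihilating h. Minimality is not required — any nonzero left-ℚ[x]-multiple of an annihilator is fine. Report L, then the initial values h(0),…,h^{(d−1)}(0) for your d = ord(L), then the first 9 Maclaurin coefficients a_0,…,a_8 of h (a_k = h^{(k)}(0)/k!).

f: a_k = -1, -3/2, 9/8, -27/16, 405/128, -1701/256, 15309/1024, -72171/2048, 2814669/32768, …
g: a_k = 3, 6, 6, 4, 2, 4/5, 4/15, 8/105, 2/105, …
L₀ := lclm(L_f,L_g); ord L₀ ≤ 1+1.
∫: right-multiply L₀ by Dx.
L = (42 + 72·x)·Dx + (-25 - 96·x - 144·x^2)·Dx^2 + (2 + 30·x + 72·x^2)·Dx^3  (order 3).
h: a_k = 0, 2, 9/4, 19/8, 37/64, 661/640, -7481/7680, 233731/107520, -7561571/1720320, …
ICs: h(0) = 0, h′(0) = 2, h′′(0) = 9/2.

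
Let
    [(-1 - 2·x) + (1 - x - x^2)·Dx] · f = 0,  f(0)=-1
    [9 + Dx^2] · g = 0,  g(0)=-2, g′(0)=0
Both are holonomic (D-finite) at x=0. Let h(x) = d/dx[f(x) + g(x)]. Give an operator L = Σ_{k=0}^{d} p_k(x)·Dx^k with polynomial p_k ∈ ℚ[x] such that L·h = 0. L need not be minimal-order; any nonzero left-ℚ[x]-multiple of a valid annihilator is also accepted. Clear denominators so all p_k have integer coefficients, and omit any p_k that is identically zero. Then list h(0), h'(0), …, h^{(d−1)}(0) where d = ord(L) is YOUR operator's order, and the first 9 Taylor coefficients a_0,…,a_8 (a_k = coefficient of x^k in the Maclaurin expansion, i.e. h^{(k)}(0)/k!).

L = (468 + 1026·x + 1170·x^2 + 450·x^3 + 630·x^4 + 486·x^5 + 162·x^6) + (-81 - 63·x + 252·x^2 + 45·x^3 - 90·x^4 + 153·x^5 + 189·x^6 + 54·x^7)·Dx + (52 + 114·x + 130·x^2 + 50·x^3 + 70·x^4 + 54·x^5 + 18·x^6)·Dx^2 + (-9 - 7·x + 28·x^2 + 5·x^3 - 10·x^4 + 17·x^5 + 21·x^6 + 6·x^7)·Dx^3  (order 3).
h: a_k = -1, 14, -9, -47, -40, -1317/20, -147, -76889/280, -495, …
ICs: h(0) = -1, h′(0) = 14, h′′(0) = -18.

f: a_k = -1, -1, -2, -3, -5, -8, -13, -21, -34, …
g: a_k = -2, 0, 9, 0, -27/4, 0, 81/40, 0, -729/2240, …
f+g: L₀ = lclm(L_f,L_g), ord ≤ 1+2.
h=h₀': d/dx-closure on L₀ ⇒ L.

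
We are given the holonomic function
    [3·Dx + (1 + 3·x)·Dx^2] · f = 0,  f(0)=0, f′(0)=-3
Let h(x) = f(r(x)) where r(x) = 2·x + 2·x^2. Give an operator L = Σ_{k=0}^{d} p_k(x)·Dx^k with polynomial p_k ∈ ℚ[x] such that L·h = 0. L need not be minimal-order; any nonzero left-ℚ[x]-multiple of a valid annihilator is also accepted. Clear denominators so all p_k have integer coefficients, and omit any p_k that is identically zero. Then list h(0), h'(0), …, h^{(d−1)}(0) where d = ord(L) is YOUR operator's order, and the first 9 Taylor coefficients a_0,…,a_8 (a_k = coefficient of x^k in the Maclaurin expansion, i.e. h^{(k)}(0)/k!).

f: a_k = 0, -3, 9/2, -9, 81/4, -243/5, 243/2, -2187/7, 6561/8, …
Substitute x→r, Dx→(1/r')Dx; clear ⇒ L₀.
L = (4 + 12·x + 12·x^2)·Dx + (1 + 8·x + 18·x^2 + 12·x^3)·Dx^2  (order 2).
h: a_k = 0, -6, 12, -36, 126, -2376/5, 1872, -53136/7, 31428, …
ICs: h(0) = 0, h′(0) = -6.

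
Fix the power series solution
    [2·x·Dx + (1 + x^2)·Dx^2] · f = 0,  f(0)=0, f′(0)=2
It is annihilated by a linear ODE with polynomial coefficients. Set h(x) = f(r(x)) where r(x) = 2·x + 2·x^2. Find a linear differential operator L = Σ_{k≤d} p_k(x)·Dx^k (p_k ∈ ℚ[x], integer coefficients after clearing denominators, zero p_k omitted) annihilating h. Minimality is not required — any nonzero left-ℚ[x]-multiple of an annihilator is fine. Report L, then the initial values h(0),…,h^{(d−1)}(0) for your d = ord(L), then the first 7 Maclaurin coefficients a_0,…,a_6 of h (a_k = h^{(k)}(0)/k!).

f: a_k = 0, 2, 0, -2/3, 0, 2/5, 0, …
f∘r: x↦r, Dx↦Dx/r' in L_f ⇒ L₀.
L = (-2 + 8·x + 32·x^2 + 48·x^3 + 24·x^4)·Dx + (1 + 2·x + 4·x^2 + 16·x^3 + 20·x^4 + 8·x^5)·Dx^2  (order 2).
h: a_k = 0, 4, 4, -16/3, -16, -16/5, 176/3, …
ICs: h(0) = 0, h′(0) = 4.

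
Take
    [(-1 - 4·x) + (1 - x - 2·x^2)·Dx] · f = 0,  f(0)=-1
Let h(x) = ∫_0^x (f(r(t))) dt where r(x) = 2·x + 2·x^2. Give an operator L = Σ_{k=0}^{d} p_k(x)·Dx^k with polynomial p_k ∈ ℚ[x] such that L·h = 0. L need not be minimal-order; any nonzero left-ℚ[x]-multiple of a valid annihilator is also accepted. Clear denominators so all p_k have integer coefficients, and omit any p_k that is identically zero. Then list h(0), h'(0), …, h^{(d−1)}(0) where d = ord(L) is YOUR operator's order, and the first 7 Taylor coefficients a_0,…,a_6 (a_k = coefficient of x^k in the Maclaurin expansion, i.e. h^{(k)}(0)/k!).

L = (2 + 20·x + 48·x^2 + 32·x^3)·Dx + (-1 + 2·x + 10·x^2 + 16·x^3 + 8·x^4)·Dx^2  (order 2).
h: a_k = 0, -1, -1, -14/3, -16, -308/5, -748/3, …
ICs: h(0) = 0, h′(0) = -1.

f: a_k = -1, -1, -3, -5, -11, -21, -43, …
L₀ from L_f via x↦r, Dx↦r'^{-1}Dx.
h=∫h₀ ⇒ L = L₀·Dx.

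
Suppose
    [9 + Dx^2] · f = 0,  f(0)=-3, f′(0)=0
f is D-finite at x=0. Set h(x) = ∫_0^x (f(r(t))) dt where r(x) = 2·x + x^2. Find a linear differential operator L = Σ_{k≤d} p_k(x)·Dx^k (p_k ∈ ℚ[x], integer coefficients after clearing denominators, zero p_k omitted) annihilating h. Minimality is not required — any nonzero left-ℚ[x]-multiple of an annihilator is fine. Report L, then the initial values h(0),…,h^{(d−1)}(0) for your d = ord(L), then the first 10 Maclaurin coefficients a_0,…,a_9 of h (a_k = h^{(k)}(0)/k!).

f: a_k = -3, 0, 27/2, 0, -81/8, 0, 243/80, 0, -2187/4480, 0, …
h₀=f(r): pull back L_f along r ⇒ L₀.
h=∫h₀ ⇒ L = L₀·Dx.
L = (36 + 108·x + 108·x^2 + 36·x^3)·Dx - Dx^2 + (1 + x)·Dx^3  (order 3).
h: a_k = 0, -3, 0, 18, 27/2, -297/10, -54, -243/35, 2511/40, 18477/280, …
ICs: h(0) = 0, h′(0) = -3, h′′(0) = 0.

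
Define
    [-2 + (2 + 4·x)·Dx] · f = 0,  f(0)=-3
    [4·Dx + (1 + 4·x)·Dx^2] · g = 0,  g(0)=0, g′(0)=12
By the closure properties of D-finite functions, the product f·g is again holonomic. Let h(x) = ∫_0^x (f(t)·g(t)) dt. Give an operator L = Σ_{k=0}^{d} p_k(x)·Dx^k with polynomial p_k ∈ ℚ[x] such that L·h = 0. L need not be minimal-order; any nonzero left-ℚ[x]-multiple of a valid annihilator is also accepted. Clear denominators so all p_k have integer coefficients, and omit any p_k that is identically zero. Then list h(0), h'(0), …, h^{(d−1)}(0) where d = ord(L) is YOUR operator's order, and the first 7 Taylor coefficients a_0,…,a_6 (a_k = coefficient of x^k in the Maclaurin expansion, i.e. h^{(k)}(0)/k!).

L = (-1 + 4·x)·Dx + (2 + 4·x)·Dx^2 + (1 + 8·x + 20·x^2 + 16·x^3)·Dx^3  (order 3).
h: a_k = 0, 0, -18, 12, -51/2, 66, -3709/20, …
ICs: h(0) = 0, h′(0) = 0, h′′(0) = -36.

f: a_k = -3, -3, 3/2, -3/2, 15/8, -21/8, 63/16, …
g: a_k = 0, 12, -24, 64, -192, 3072/5, -2048, …
L₀ := L_f ⊗_s L_g (sym. prod.), ord ≤ 2.
Integrate: L := L₀·Dx.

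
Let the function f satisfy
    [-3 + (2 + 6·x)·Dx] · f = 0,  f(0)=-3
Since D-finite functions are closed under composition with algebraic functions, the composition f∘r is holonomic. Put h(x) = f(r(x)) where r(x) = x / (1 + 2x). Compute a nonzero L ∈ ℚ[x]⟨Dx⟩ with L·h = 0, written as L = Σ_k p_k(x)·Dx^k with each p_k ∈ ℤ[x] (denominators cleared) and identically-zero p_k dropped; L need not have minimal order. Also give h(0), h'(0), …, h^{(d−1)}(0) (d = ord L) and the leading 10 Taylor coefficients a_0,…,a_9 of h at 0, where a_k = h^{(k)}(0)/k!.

L = -3 + (2 + 14·x + 20·x^2)·Dx  (order 1).
h: a_k = -3, -9/2, 99/8, -585/16, 14895/128, -101727/256, 1477503/1024, -11283849/2048, 717364935/32768, -5879661795/65536, …
ICs: h(0) = -3.

f: a_k = -3, -9/2, 27/8, -81/16, 1215/128, -5103/256, 45927/1024, -216513/2048, 8444007/32768, -42220035/65536, …
Change of var in L_f (x↦r) gives L₀.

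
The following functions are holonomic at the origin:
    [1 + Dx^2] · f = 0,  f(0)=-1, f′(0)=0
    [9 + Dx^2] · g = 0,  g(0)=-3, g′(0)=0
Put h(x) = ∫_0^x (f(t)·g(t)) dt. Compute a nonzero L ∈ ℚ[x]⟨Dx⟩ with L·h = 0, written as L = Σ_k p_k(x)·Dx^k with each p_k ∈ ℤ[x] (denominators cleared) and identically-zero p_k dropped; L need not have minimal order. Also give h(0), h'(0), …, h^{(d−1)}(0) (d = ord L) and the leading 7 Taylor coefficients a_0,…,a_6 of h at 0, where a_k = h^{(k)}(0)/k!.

L = 64·Dx + 20·Dx^3 + Dx^5  (order 5).
h: a_k = 0, 3, 0, -5, 0, 17/5, 0, …
ICs: h(0) = 0, h′(0) = 3, h′′(0) = 0, h′′′(0) = -30, h′′′′(0) = 0.

f: a_k = -1, 0, 1/2, 0, -1/24, 0, 1/720, …
g: a_k = -3, 0, 27/2, 0, -81/8, 0, 243/80, …
f·g: L₀ = L_f ⊗_s L_g, ord ≤ 2·2.
h=∫h₀ ⇒ L = L₀·Dx.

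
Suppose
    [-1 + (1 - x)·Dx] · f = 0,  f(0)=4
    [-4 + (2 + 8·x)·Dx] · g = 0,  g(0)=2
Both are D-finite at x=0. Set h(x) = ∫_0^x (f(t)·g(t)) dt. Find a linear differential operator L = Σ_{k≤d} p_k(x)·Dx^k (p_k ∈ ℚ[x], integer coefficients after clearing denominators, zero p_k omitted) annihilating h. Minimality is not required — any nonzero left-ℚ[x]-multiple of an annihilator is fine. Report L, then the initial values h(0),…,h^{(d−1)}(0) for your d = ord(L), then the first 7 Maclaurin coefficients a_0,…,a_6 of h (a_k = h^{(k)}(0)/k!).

f: a_k = 4, 4, 4, 4, 4, 4, 4, …
g: a_k = 2, 4, -4, 8, -20, 56, -168, …
h₀=f·g: eliminate ⇒ L₀, order ≤ 1·1.
h=∫h₀ ⇒ L = L₀·Dx.
L = (3 + 2·x)·Dx + (-1 - 3·x + 4·x^2)·Dx^2  (order 2).
h: a_k = 0, 8, 12, 8/3, 10, -8, 92/3, …
ICs: h(0) = 0, h′(0) = 8.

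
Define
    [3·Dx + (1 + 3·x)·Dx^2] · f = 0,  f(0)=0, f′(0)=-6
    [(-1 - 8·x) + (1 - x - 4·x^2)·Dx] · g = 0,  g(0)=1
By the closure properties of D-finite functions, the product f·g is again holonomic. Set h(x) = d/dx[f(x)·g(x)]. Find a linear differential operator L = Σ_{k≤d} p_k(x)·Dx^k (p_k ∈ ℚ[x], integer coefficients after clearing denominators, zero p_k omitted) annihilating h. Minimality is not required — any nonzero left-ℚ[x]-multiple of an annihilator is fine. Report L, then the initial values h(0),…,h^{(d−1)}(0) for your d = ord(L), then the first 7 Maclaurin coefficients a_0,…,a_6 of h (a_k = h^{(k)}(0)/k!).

L = (444 + 2376·x + 5184·x^2) + (15 + 381·x + 2592·x^2 + 4032·x^3)·Dx + (-11 - 70·x - 19·x^2 + 468·x^3 + 576·x^4)·Dx^2  (order 2).
h: a_k = -6, 6, -117, 54, -2397/2, 1719/5, -21369/2, …
ICs: h(0) = -6, h′(0) = 6.

f: a_k = 0, -6, 9, -18, 81/2, -486/5, 243, …
g: a_k = 1, 1, 5, 9, 29, 65, 181, …
f·g: L₀ = L_f ⊗_s L_g, ord ≤ 2·1.
Differentiate: ansatz ord ≤ ord L₀ ⇒ L.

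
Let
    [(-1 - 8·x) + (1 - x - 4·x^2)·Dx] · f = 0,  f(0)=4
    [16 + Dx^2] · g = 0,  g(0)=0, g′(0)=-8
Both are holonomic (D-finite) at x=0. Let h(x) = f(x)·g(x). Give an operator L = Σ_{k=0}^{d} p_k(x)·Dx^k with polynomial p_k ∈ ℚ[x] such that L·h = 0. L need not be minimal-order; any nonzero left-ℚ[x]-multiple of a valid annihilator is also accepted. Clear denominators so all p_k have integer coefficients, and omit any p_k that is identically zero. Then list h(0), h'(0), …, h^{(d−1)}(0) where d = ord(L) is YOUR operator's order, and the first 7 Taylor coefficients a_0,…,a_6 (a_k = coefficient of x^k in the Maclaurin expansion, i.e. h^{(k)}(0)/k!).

L = (-8 + 16·x + 64·x^2) + (2 + 16·x)·Dx + (-1 + x + 4·x^2)·Dx^2  (order 2).
h: a_k = 0, -32, -32, -224/3, -608/3, -2848/5, -20704/15, …
ICs: h(0) = 0, h′(0) = -32.

f: a_k = 4, 4, 20, 36, 116, 260, 724, …
g: a_k = 0, -8, 0, 64/3, 0, -256/15, 0, …
Sym-product of L_f,L_g gives L₀ (≤ ord 2).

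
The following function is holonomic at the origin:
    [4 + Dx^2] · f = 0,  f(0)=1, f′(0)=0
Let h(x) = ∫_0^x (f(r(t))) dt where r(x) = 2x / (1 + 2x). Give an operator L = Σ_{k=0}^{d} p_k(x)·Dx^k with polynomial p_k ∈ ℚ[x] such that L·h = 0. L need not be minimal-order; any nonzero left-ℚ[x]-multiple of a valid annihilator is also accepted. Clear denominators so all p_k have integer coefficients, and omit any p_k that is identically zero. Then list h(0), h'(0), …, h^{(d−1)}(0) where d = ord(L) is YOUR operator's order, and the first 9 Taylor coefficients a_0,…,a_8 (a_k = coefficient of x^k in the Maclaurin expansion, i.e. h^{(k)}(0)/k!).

L = 16·Dx + (4 + 24·x + 48·x^2 + 32·x^3)·Dx^2 + (1 + 8·x + 24·x^2 + 32·x^3 + 16·x^4)·Dx^3  (order 3).
h: a_k = 0, 1, 0, -8/3, 8, -256/15, 256/9, -1408/45, -64/5, …
ICs: h(0) = 0, h′(0) = 1, h′′(0) = 0.

f: a_k = 1, 0, -2, 0, 2/3, 0, -4/45, 0, 2/315, …
f∘r: x↦r, Dx↦Dx/r' in L_f ⇒ L₀.
h=∫h₀ ⇒ L = L₀·Dx.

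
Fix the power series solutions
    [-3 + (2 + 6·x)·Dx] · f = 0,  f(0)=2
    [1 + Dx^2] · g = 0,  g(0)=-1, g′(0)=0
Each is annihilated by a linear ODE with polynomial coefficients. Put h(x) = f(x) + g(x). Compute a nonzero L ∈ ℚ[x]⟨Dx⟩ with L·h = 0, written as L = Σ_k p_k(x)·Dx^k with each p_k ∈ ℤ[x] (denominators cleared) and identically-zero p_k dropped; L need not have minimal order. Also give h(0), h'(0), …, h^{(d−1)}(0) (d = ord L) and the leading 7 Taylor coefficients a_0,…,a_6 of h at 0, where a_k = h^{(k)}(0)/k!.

L = (-93 - 72·x - 108·x^2) + (-10 + 18·x + 216·x^2 + 216·x^3)·Dx + (-93 - 72·x - 108·x^2)·Dx^2 + (-10 + 18·x + 216·x^2 + 216·x^3)·Dx^3  (order 3).
h: a_k = 1, 3, -7/4, 27/8, -1223/192, 1701/128, -688873/23040, …
ICs: h(0) = 1, h′(0) = 3, h′′(0) = -7/2.

f: a_k = 2, 3, -9/4, 27/8, -405/64, 1701/128, -15309/512, …
g: a_k = -1, 0, 1/2, 0, -1/24, 0, 1/720, …
Weyl lclm of L_f,L_g ⇒ L₀ (ord ≤ 3).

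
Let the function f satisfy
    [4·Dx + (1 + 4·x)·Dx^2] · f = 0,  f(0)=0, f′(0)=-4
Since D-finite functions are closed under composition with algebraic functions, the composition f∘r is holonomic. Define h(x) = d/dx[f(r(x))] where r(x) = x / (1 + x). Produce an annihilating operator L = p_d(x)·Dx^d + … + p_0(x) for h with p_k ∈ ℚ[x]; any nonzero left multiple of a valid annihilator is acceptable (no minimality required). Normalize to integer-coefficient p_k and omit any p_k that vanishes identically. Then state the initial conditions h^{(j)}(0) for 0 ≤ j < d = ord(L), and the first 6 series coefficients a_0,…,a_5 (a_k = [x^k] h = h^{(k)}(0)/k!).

f: a_k = 0, -4, 8, -64/3, 64, -1024/5, …
h₀=f(r): pull back L_f along r ⇒ L₀.
Differentiate: ansatz ord ≤ ord L₀ ⇒ L.
L = (6 + 10·x) + (1 + 6·x + 5·x^2)·Dx  (order 1).
h: a_k = -4, 24, -124, 624, -3124, 15624, …
ICs: h(0) = -4.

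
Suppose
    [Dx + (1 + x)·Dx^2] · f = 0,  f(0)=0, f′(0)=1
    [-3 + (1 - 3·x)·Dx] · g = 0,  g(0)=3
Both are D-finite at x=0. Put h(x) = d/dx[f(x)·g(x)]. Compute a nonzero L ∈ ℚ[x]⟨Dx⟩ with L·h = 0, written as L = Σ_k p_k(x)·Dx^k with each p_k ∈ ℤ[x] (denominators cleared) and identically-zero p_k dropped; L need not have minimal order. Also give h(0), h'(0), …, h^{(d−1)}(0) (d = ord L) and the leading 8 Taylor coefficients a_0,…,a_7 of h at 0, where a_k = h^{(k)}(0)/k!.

f: a_k = 0, 1, -1/2, 1/3, -1/4, 1/5, -1/6, 1/7, …
g: a_k = 3, 9, 27, 81, 243, 729, 2187, 6561, …
Product ⇒ symmetric product L₀, ord ≤ 2.
Derive L from L₀ (diff closure).
L = 12 + (7 + 15·x)·Dx + (-1 + 2·x + 3·x^2)·Dx^2  (order 2).
h: a_k = 3, 15, 141/2, 279, 4197/4, 37743/10, 264261/20, 1585461/35, …
ICs: h(0) = 3, h′(0) = 15.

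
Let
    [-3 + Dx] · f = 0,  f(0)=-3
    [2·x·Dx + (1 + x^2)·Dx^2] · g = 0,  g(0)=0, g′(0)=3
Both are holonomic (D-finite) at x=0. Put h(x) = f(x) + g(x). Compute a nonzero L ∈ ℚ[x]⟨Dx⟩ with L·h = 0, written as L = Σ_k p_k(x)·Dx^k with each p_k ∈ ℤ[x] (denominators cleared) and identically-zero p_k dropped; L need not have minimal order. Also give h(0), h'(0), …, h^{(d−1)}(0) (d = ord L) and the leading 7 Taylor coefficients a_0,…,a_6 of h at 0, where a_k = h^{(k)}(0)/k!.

f: a_k = -3, -9, -27/2, -27/2, -81/8, -243/40, -243/80, …
g: a_k = 0, 3, 0, -1, 0, 3/5, 0, …
L₀ := lclm(L_f,L_g); ord L₀ ≤ 1+2.
L = (6 - 18·x - 18·x^2 - 18·x^3)·Dx + (-11 - 12·x^2 - 9·x^4)·Dx^2 + (3 + 2·x + 6·x^2 + 2·x^3 + 3·x^4)·Dx^3  (order 3).
h: a_k = -3, -6, -27/2, -29/2, -81/8, -219/40, -243/80, …
ICs: h(0) = -3, h′(0) = -6, h′′(0) = -27.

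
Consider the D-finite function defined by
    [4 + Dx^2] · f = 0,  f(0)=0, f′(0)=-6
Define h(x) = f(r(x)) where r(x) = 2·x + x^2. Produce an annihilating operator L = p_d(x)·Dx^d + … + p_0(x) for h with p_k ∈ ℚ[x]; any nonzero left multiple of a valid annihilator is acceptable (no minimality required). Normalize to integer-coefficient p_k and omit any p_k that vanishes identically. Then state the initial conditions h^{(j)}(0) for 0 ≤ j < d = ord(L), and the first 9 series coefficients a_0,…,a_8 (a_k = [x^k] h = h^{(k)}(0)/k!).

L = (16 + 48·x + 48·x^2 + 16·x^3) - Dx + (1 + x)·Dx^2  (order 2).
h: a_k = 0, -12, -6, 32, 48, -8/5, -60, -5696/105, 32/15, …
ICs: h(0) = 0, h′(0) = -12.

f: a_k = 0, -6, 0, 4, 0, -4/5, 0, 8/105, 0, …
Change of var in L_f (x↦r) gives L₀.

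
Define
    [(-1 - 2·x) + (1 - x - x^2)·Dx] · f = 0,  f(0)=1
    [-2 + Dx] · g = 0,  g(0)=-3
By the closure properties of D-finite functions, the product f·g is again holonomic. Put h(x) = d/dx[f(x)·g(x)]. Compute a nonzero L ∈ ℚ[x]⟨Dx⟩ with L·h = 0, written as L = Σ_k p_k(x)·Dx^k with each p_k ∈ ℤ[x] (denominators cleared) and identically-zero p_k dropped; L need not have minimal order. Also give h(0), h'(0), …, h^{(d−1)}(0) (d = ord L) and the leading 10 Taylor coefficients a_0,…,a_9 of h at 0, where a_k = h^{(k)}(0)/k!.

L = (12 + 2·x - 10·x^2 + 4·x^4) + (-3 + 3·x + 5·x^2 - 2·x^3 - 2·x^4)·Dx  (order 1).
h: a_k = -9, -36, -93, -204, -414, -4022/5, -7593/5, -98288/35, -536737/105, -2894866/315, …
ICs: h(0) = -9.

f: a_k = 1, 1, 2, 3, 5, 8, 13, 21, 34, 55, …
g: a_k = -3, -6, -6, -4, -2, -4/5, -4/15, -8/105, -2/105, -4/945, …
L₀ := L_f ⊗_s L_g (sym. prod.), ord ≤ 1.
Differentiate: ansatz ord ≤ ord L₀ ⇒ L.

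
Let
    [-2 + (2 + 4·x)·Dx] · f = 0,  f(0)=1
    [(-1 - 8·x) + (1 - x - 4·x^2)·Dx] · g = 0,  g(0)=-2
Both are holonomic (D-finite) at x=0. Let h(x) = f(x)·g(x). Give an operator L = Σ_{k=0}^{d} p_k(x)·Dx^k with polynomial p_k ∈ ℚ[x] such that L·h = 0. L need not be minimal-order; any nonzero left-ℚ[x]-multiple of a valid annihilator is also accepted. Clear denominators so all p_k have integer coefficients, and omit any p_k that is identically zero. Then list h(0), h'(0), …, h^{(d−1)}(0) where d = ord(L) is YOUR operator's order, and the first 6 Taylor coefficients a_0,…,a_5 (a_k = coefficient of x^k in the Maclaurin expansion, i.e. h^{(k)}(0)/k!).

L = (2 + 9·x + 12·x^2) + (-1 - x + 6·x^2 + 8·x^3)·Dx  (order 1).
h: a_k = -2, -4, -11, -28, -283/4, -369/2, …
ICs: h(0) = -2.

f: a_k = 1, 1, -1/2, 1/2, -5/8, 7/8, …
g: a_k = -2, -2, -10, -18, -58, -130, …
h₀=f·g: eliminate ⇒ L₀, order ≤ 1·1.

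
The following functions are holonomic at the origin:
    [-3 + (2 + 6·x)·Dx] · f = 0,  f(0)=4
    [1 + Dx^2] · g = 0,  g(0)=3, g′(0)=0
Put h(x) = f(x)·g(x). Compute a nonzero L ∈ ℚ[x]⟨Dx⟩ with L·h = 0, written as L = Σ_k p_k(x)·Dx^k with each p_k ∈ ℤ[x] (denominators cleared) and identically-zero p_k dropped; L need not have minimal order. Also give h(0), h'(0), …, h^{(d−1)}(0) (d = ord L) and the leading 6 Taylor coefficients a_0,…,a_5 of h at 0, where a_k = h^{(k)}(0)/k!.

f: a_k = 4, 6, -9/2, 27/4, -405/32, 1701/64, …
g: a_k = 3, 0, -3/2, 0, 1/8, 0, …
Product ⇒ symmetric product L₀, ord ≤ 2.
L = (31 + 24·x + 36·x^2) + (-12 - 36·x)·Dx + (4 + 24·x + 36·x^2)·Dx^2  (order 2).
h: a_k = 12, 18, -39/2, 45/4, -983/32, 4503/64, …
ICs: h(0) = 12, h′(0) = 18.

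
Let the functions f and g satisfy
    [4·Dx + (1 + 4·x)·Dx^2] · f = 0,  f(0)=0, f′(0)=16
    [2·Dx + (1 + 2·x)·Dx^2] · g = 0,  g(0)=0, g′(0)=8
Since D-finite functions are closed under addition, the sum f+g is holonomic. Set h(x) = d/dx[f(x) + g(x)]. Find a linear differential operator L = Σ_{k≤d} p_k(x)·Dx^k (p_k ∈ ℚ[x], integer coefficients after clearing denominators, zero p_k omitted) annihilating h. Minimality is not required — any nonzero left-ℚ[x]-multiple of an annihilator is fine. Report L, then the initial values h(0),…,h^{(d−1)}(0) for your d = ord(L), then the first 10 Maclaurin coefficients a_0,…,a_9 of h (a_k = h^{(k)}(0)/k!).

L = 16 + (12 + 32·x)·Dx + (1 + 6·x + 8·x^2)·Dx^2  (order 2).
h: a_k = 24, -80, 288, -1088, 4224, -16640, 66048, -263168, 1050624, -4198400, …
ICs: h(0) = 24, h′(0) = -80.

f: a_k = 0, 16, -32, 256/3, -256, 4096/5, -8192/3, 65536/7, -32768, 1048576/9, …
g: a_k = 0, 8, -8, 32/3, -16, 128/5, -128/3, 512/7, -128, 2048/9, …
f+g: L₀ = lclm(L_f,L_g), ord ≤ 2+2.
Differentiate: ansatz ord ≤ ord L₀ ⇒ L.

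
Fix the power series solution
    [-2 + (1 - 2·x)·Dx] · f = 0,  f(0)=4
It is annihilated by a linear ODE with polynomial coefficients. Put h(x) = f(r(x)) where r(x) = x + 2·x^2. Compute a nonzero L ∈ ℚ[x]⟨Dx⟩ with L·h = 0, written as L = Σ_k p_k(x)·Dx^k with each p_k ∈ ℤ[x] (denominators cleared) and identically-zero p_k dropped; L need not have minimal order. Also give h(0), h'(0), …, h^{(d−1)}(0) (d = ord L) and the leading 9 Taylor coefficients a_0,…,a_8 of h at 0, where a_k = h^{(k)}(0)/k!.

L = (2 + 8·x) + (-1 + 2·x + 4·x^2)·Dx  (order 1).
h: a_k = 4, 8, 32, 96, 320, 1024, 3328, 10752, 34816, …
ICs: h(0) = 4.

f: a_k = 4, 8, 16, 32, 64, 128, 256, 512, 1024, …
Substitute x→r, Dx→(1/r')Dx; clear ⇒ L₀.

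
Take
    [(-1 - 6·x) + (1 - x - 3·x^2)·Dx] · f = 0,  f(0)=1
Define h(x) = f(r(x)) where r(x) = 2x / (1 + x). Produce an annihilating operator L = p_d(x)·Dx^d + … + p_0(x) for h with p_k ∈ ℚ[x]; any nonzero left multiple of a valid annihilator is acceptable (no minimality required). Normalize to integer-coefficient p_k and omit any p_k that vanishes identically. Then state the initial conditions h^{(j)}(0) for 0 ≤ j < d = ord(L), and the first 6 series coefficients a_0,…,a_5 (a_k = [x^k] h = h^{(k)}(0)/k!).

L = (2 + 26·x) + (-1 - x + 13·x^2 + 13·x^3)·Dx  (order 1).
h: a_k = 1, 2, 14, 26, 182, 338, …
ICs: h(0) = 1.

f: a_k = 1, 1, 4, 7, 19, 40, …
L₀ from L_f via x↦r, Dx↦r'^{-1}Dx.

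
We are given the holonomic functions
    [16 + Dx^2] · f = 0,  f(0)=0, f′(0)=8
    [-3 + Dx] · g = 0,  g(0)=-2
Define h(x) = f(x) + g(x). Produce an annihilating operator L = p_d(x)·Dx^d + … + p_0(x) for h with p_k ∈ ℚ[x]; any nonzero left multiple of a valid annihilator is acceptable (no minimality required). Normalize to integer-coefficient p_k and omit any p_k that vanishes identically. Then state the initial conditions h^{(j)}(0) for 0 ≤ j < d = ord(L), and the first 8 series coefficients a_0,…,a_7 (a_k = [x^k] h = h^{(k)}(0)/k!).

L = -48 + 16·Dx - 3·Dx^2 + Dx^3  (order 3).
h: a_k = -2, 2, -9, -91/3, -27/4, 781/60, -81/40, -2653/360, …
ICs: h(0) = -2, h′(0) = 2, h′′(0) = -18.

f: a_k = 0, 8, 0, -64/3, 0, 256/15, 0, -2048/315, …
g: a_k = -2, -6, -9, -9, -27/4, -81/20, -81/40, -243/280, …
Weyl lclm of L_f,L_g ⇒ L₀ (ord ≤ 3).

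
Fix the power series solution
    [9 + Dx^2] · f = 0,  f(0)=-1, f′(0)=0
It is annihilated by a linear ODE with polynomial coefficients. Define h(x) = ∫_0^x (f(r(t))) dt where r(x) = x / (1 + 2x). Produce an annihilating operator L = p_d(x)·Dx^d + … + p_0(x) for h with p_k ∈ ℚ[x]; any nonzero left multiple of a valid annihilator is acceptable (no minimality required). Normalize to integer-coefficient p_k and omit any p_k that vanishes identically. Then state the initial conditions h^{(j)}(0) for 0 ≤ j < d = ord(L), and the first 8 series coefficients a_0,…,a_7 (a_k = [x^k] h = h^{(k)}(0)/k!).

L = 9·Dx + (4 + 24·x + 48·x^2 + 32·x^3)·Dx^2 + (1 + 8·x + 24·x^2 + 32·x^3 + 16·x^4)·Dx^3  (order 3).
h: a_k = 0, -1, 0, 3/2, -9/2, 81/8, -39/2, 2583/80, …
ICs: h(0) = 0, h′(0) = -1, h′′(0) = 0.

f: a_k = -1, 0, 9/2, 0, -27/8, 0, 81/80, 0, …
f∘r: x↦r, Dx↦Dx/r' in L_f ⇒ L₀.
∫: right-multiply L₀ by Dx.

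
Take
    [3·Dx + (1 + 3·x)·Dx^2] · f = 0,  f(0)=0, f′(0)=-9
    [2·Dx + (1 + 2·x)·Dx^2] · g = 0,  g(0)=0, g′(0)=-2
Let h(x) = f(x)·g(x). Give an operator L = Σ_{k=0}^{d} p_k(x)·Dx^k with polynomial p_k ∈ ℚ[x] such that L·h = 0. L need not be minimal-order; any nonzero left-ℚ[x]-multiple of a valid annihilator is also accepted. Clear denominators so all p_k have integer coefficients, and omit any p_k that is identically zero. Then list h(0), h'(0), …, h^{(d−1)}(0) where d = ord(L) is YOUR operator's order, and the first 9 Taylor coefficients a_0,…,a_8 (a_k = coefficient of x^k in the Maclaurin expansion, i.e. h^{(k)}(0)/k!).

f: a_k = 0, -9, 27/2, -27, 243/4, -729/5, 729/2, -6561/7, 19683/8, …
g: a_k = 0, -2, 2, -8/3, 4, -32/5, 32/3, -128/7, 32, …
L₀ := L_f ⊗_s L_g (sym. prod.), ord ≤ 4.
L = (156 + 720·x + 864·x^2)·Dx + (310 + 2244·x + 5400·x^2 + 4320·x^3)·Dx^2 + (88 + 860·x + 3132·x^2 + 5040·x^3 + 3024·x^4)·Dx^3 + (5 + 62·x + 305·x^2 + 744·x^3 + 900·x^4 + 432·x^5)·Dx^4  (order 4).
h: a_k = 0, 0, 18, -45, 105, -495/2, 5967/10, -1473, 130086/35, …
ICs: h(0) = 0, h′(0) = 0, h′′(0) = 36, h′′′(0) = -270.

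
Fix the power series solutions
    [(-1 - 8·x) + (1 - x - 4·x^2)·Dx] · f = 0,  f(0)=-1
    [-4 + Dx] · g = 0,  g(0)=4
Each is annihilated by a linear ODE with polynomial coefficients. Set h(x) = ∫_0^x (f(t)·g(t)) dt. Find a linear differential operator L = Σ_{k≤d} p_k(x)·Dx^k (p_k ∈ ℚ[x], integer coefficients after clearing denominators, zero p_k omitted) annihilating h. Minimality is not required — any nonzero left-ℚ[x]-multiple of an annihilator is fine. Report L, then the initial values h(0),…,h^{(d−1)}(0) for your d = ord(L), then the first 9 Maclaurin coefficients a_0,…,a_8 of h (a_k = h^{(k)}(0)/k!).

f: a_k = -1, -1, -5, -9, -29, -65, -181, -441, -1165, …
g: a_k = 4, 16, 32, 128/3, 128/3, 512/15, 1024/45, 4096/315, 2048/315, …
Sym-product of L_f,L_g gives L₀ (≤ ord 1).
h=∫₀ˣh₀: take L = L₀·Dx.
L = (5 + 4·x - 16·x^2)·Dx + (-1 + x + 4·x^2)·Dx^2  (order 2).
h: a_k = 0, -4, -10, -68/3, -143/3, -1516/15, -9766/45, -30116/63, -674711/630, …
ICs: h(0) = 0, h′(0) = -4.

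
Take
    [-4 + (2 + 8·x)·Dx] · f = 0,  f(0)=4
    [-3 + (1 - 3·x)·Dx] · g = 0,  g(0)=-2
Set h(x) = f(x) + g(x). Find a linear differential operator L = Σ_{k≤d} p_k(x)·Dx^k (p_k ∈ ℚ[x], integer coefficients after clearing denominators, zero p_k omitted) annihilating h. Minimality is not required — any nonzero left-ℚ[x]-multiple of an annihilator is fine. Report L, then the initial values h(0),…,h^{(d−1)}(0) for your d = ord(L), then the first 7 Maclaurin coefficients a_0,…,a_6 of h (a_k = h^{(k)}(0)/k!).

f: a_k = 4, 8, -8, 16, -40, 112, -336, …
g: a_k = -2, -6, -18, -54, -162, -486, -1458, …
Sum ⇒ L₀ = lclm(L_f,L_g) in ℚ(x)⟨Dx⟩.
L = (48 + 108·x) + (-22 - 120·x - 324·x^2)·Dx + (1 + 19·x + 6·x^2 - 216·x^3)·Dx^2  (order 2).
h: a_k = 2, 2, -26, -38, -202, -374, -1794, …
ICs: h(0) = 2, h′(0) = 2.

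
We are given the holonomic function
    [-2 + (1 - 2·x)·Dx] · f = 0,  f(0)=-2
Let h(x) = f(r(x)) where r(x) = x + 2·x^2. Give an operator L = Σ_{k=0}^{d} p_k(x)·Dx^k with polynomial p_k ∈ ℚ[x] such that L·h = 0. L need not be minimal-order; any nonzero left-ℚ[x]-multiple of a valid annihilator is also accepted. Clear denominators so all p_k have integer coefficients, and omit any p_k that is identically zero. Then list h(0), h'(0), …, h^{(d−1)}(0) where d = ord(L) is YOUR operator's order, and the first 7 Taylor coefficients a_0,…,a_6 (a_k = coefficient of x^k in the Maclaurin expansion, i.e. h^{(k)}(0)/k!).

L = (2 + 8·x) + (-1 + 2·x + 4·x^2)·Dx  (order 1).
h: a_k = -2, -4, -16, -48, -160, -512, -1664, …
ICs: h(0) = -2.

f: a_k = -2, -4, -8, -16, -32, -64, -128, …
h₀=f(r): pull back L_f along r ⇒ L₀.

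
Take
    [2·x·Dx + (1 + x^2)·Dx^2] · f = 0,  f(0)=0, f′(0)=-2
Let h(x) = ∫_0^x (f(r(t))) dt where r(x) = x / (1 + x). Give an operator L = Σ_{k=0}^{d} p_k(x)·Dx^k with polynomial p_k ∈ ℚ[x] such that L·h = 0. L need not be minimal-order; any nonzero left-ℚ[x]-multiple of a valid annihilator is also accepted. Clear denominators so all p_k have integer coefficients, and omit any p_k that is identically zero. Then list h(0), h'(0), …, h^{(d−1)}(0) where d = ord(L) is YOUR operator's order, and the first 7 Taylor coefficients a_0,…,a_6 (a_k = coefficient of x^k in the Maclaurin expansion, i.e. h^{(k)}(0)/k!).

L = (2 + 4·x)·Dx^2 + (1 + 2·x + 2·x^2)·Dx^3  (order 3).
h: a_k = 0, 0, -1, 2/3, -1/3, 0, 4/15, …
ICs: h(0) = 0, h′(0) = 0, h′′(0) = -2.

f: a_k = 0, -2, 0, 2/3, 0, -2/5, 0, …
Change of var in L_f (x↦r) gives L₀.
h=∫₀ˣh₀: take L = L₀·Dx.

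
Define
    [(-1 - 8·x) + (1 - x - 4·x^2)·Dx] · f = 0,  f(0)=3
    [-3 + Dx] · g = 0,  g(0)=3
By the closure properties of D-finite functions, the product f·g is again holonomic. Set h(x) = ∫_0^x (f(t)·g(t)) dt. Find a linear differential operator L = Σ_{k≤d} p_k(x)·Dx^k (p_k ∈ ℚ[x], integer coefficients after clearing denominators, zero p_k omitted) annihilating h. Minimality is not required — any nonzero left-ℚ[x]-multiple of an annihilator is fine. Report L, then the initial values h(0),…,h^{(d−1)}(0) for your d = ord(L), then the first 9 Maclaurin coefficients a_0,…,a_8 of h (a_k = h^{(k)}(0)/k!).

L = (4 + 5·x - 12·x^2)·Dx + (-1 + x + 4·x^2)·Dx^2  (order 2).
h: a_k = 0, 9, 18, 75/2, 297/4, 6219/40, 1653/5, 58311/80, 730269/448, …
ICs: h(0) = 0, h′(0) = 9.

f: a_k = 3, 3, 15, 27, 87, 195, 543, 1323, 3495, …
g: a_k = 3, 9, 27/2, 27/2, 81/8, 243/40, 243/80, 729/560, 2187/4480, …
h₀=f·g: eliminate ⇒ L₀, order ≤ 1·1.
∫: right-multiply L₀ by Dx.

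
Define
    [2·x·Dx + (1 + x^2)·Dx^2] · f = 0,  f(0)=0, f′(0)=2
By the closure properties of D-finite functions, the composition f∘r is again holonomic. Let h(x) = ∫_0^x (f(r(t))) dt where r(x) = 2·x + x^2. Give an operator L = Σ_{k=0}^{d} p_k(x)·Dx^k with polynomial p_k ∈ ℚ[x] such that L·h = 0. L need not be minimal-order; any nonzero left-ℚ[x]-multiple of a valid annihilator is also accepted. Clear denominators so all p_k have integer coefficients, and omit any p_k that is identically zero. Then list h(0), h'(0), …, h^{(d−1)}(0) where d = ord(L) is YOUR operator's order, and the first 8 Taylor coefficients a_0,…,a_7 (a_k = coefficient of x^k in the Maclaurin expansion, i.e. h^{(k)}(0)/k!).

L = (-1 + 8·x + 16·x^2 + 12·x^3 + 3·x^4)·Dx^2 + (1 + x + 4·x^2 + 8·x^3 + 5·x^4 + x^5)·Dx^3  (order 3).
h: a_k = 0, 0, 2, 2/3, -4/3, -8/5, 22/15, 94/21, …
ICs: h(0) = 0, h′(0) = 0, h′′(0) = 4.

f: a_k = 0, 2, 0, -2/3, 0, 2/5, 0, -2/7, …
Substitute x→r, Dx→(1/r')Dx; clear ⇒ L₀.
h=∫₀ˣh₀: take L = L₀·Dx.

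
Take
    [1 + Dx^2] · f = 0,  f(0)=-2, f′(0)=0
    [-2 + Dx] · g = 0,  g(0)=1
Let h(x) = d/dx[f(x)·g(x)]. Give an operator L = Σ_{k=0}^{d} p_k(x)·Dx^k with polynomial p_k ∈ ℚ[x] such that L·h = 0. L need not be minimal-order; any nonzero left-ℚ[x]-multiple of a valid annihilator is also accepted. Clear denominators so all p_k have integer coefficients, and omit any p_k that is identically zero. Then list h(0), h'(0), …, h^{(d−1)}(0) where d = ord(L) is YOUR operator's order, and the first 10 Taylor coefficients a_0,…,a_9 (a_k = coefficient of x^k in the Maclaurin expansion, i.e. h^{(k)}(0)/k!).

L = 5 - 4·Dx + Dx^2  (order 2).
h: a_k = -4, -6, -2, 7/3, 19/6, 39/20, 139/180, 527/2520, 359/10080, 79/60480, …
ICs: h(0) = -4, h′(0) = -6.

f: a_k = -2, 0, 1, 0, -1/12, 0, 1/360, 0, -1/20160, 0, …
g: a_k = 1, 2, 2, 4/3, 2/3, 4/15, 4/45, 8/315, 2/315, 4/2835, …
Sym-product of L_f,L_g gives L₀ (≤ ord 2).
Differentiate: ansatz ord ≤ ord L₀ ⇒ L.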